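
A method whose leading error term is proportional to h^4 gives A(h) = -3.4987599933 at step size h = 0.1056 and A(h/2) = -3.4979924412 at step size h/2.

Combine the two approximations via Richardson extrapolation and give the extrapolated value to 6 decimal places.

Order 4 gives 2^r = 16 and 2^r − 1 = 15.
Numerator 16×A(h/2) − A(h) = 16×(-3.4979924412) − (-3.4987599933) = -52.4691190659
(16×(-3.4979924412) − (-3.4987599933))/(16 − 1) = -3.4979412711

-3.497941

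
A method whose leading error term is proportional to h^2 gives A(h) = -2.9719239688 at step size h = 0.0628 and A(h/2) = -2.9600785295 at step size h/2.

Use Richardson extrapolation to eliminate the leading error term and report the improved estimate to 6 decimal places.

The method has order 2: 2^2 = 4.
4×(-2.9600785295) = -11.8403141180; subtract (-2.9719239688) → -8.8683901492
Divide by 2^2 − 1 = 3.
R = (-8.8683901492)/3 = -2.9561300497

-2.956130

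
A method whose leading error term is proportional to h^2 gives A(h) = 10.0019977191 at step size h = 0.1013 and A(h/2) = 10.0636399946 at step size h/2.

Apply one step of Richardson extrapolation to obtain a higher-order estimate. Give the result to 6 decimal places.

The method has order 2: 2^2 = 4.
Weighted: 40.2545599784 − 10.0019977191 = 30.2525622593
Denominator 4 − 1 = 3.
R = 30.2525622593/3 = 10.0841874198

10.084187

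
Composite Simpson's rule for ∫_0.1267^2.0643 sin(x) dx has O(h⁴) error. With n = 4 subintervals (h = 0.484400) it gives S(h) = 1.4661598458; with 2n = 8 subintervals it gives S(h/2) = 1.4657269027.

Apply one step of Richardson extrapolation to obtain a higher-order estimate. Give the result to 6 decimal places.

r = 4, so 2^r = 16.
16*1.4657269027 = 23.4516304432; subtract 1.4661598458 → 21.9854705974
Extrapolated: 21.9854705974 / 15 = 1.4656980398

1.465698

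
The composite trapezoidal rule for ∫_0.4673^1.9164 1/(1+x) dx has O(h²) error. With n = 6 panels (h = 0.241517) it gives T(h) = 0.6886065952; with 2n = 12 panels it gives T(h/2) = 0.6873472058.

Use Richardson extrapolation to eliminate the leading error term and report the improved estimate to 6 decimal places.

0.686927

Method order is 2; weight 2^2 = 4.
Weighted: 2.7493888232 − 0.6886065952 = 2.0607822280
Extrapolated: 2.0607822280 / 3 = 0.6869274093
Shift from A(h/2): −0.0004197965.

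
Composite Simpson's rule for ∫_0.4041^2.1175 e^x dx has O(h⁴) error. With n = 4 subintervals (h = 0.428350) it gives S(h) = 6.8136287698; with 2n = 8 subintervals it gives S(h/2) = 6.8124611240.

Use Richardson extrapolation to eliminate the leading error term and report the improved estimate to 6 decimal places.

6.812383

Method order is 4; weight 2^4 = 16.
Weighted: 108.9993779840 − 6.8136287698 = 102.1857492142
Denominator 16 − 1 = 15.
(16·6.8124611240 − 6.8136287698)/(16 − 1) = 6.8123832809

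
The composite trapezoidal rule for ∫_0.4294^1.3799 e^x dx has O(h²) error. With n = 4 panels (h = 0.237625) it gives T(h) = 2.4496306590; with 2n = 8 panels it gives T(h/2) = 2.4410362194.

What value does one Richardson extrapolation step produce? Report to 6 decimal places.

2.438171

Leading term ∝ h^2; use weight 4 = 2^2.
2^2·A(h/2) = 9.7641448776; minus A(h) gives 7.3145142186.
R = 7.3145142186/3 = 2.4381714062
Shift from A(h/2): −0.0028648132.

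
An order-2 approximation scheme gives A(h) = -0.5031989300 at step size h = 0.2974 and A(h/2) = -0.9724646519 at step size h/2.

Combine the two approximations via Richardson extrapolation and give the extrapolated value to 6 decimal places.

-1.128887

Error is O(h^2); halving h shrinks it by 2^2 = 4.
Numerator 4×A(h/2) − A(h) = 4×(-0.9724646519) − (-0.5031989300) = -3.3866596776
(4×(-0.9724646519) − (-0.5031989300))/(4 − 1) = -1.1288865592
Shift from A(h/2): −0.1564219073.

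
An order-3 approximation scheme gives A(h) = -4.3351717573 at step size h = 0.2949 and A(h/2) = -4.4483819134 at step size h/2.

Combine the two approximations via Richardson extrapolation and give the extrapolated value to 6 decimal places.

With r = 3 the leading error scales as h^3, so the weight is 2^3 = 8.
8 × (-4.4483819134) = -35.5870553072; (-35.5870553072) − (-4.3351717573) = -31.2518835499
R = (-31.2518835499)/7 = -4.4645547928

-4.464555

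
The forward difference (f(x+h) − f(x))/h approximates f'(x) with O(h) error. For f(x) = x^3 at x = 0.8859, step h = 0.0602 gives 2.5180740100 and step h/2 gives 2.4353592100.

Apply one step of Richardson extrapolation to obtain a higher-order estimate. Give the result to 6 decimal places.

Method order is 1; weight 2^1 = 2.
Top: 2(2.4353592100) − (2.5180740100) = 2.3526444100
Denominator 2 − 1 = 1.
2.3526444100 ÷ 1 = 2.3526444100
Gap between inputs: 8.271e-02; correction applied: −0.0827148000.

2.352644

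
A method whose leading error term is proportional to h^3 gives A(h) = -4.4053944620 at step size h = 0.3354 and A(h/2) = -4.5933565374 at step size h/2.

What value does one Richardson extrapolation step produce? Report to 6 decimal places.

-4.620208

r = 3: numerator weight 8, denominator 7.
Top: 8(-4.5933565374) − (-4.4053944620) = -32.3414578372
R = (-32.3414578372)/7 = -4.6202082625
Correction |R − A(h/2)| = 2.685e-02; gap |A(h/2) − A(h)| = 1.880e-01.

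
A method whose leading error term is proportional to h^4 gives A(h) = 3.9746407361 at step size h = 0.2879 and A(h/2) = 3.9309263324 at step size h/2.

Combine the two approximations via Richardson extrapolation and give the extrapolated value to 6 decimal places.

3.928012

Error is O(h^4); halving h shrinks it by 2^4 = 16.
A(h/2) − A(h) = 3.9309263324 − 3.9746407361 = -0.0437144037
Divide by 2^4 − 1 = 15: (-0.0437144037)/15 = -0.0029142936
R = A(h/2) + (A(h/2) − A(h))/15 = 3.9309263324 − 0.0029142936 = 3.9280120388
Shift from A(h/2): −0.0029142936.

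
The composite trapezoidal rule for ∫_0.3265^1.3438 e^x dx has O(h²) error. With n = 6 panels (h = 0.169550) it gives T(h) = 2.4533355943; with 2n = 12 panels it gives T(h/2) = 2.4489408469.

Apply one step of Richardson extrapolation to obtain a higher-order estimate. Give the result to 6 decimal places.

Leading term ∝ h^2; use weight 4 = 2^2.
Top: 4(2.4489408469) − (2.4533355943) = 7.3424277933
Extrapolated: 7.3424277933 / 3 = 2.4474759311

2.447476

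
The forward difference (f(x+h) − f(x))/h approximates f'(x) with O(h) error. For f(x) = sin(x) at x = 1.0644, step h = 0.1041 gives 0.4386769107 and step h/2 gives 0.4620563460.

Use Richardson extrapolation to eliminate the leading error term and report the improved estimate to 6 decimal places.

0.485436

r = 1, so 2^r = 2.
Top: 2(0.4620563460) − (0.4386769107) = 0.4854357813
Divide by 2^1 − 1 = 1.
0.4854357813 ÷ 1 = 0.4854357813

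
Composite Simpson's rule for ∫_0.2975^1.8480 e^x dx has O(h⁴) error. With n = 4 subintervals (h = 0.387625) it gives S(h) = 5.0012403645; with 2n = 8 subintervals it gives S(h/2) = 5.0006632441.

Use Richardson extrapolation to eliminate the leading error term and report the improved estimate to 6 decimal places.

With r = 4 the leading error scales as h^4, so the weight is 2^4 = 16.
16*5.0006632441 = 80.0106119056; 80.0106119056 − 5.0012403645 = 75.0093715411
Denominator 16 − 1 = 15.
(16*5.0006632441 − 5.0012403645)/(16 − 1) = 5.0006247694
Shift from A(h/2): −0.0000384747.

5.000625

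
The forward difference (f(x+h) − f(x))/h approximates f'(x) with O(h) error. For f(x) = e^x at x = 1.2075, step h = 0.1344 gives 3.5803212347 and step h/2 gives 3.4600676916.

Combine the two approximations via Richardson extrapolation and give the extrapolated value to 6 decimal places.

Method order is 1; weight 2^1 = 2.
2·3.4600676916 = 6.9201353832; subtract 3.5803212347 → 3.3398141485
Divide by 2^1 − 1 = 1.
(2·3.4600676916 − 3.5803212347)/(2 − 1) = 3.3398141485

3.339814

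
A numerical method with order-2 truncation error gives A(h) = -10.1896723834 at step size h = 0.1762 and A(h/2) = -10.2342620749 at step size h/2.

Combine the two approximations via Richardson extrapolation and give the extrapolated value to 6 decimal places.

-10.249125

r = 2, so 2^r = 4.
Top: 4(-10.2342620749) − (-10.1896723834) = -30.7473759162
Divide by 2^2 − 1 = 3.
Result: -10.2491253054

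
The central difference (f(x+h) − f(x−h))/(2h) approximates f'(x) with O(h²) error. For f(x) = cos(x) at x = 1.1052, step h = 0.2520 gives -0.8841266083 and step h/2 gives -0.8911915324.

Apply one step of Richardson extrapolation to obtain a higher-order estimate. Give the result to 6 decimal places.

-0.893547

r = 2: numerator weight 4, denominator 3.
A(h/2) − A(h) = -0.8911915324 − (-0.8841266083) = -0.0070649241
Correction (A(h/2) − A(h))/(4 − 1) = (-0.0070649241)/3 = -0.0023549747
R = -0.8911915324 − 0.0023549747 = -0.8935465071
Shift from A(h/2): −0.0023549747.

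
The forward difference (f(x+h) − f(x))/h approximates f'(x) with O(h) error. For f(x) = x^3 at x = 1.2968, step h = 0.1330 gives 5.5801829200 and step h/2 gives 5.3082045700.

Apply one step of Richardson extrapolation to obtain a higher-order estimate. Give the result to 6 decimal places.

Leading term ∝ h^1; use weight 2 = 2^1.
A(h/2) − A(h) = 5.3082045700 − 5.5801829200 = -0.2719783500
Divide by 2^1 − 1 = 1: (-0.2719783500)/1 = -0.2719783500
R = 5.3082045700 − 0.2719783500 = 5.0362262200

5.036226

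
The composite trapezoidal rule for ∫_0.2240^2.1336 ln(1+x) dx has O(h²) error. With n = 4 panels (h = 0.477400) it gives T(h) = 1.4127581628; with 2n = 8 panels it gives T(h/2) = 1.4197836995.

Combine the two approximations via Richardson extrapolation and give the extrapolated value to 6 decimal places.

1.422126

With r = 2 the leading error scales as h^2, so the weight is 2^2 = 4.
2^2 × A(h/2) = 5.6791347980; minus A(h) gives 4.2663766352.
Denominator 4 − 1 = 3.
So the Richardson estimate is 1.4221255451.
Shift from A(h/2): +0.0023418456.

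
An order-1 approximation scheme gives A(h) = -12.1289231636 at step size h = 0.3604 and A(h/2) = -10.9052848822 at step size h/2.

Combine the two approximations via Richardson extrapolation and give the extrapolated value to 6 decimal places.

r = 1, so 2^r = 2.
Numerator 2×A(h/2) − A(h) = 2×(-10.9052848822) − (-12.1289231636) = -9.6816466008
(-9.6816466008) ÷ 1 = -9.6816466008
Correction |R − A(h/2)| = 1.224e+00; gap |A(h/2) − A(h)| = 1.224e+00.

-9.681647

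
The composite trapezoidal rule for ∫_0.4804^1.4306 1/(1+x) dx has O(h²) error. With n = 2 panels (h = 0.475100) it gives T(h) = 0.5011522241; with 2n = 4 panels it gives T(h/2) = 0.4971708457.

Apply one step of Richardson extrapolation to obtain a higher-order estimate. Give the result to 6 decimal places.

0.495844

With r = 2 the leading error scales as h^2, so the weight is 2^2 = 4.
4×0.4971708457 = 1.9886833828; subtract 0.5011522241 → 1.4875311587
Denominator 4 − 1 = 3.
1.4875311587 ÷ 3 = 0.4958437196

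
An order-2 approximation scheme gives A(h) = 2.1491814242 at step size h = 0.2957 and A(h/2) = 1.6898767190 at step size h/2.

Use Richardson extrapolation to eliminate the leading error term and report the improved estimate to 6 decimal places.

Leading term ∝ h^2; use weight 4 = 2^2.
Difference of the inputs: 1.6898767190 − 2.1491814242 = -0.4593047052
Divide by 2^2 − 1 = 3: (-0.4593047052)/3 = -0.1531015684
R = 1.6898767190 − 0.1531015684 = 1.5367751506

1.536775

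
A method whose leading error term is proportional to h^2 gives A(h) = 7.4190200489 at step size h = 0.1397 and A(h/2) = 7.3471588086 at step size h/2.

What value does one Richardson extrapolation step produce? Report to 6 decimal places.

7.323205

Order 2 gives 2^r = 4 and 2^r − 1 = 3.
Numerator 4·A(h/2) − A(h) = 4·7.3471588086 − 7.4190200489 = 21.9696151855
Extrapolated: 21.9696151855 / 3 = 7.3232050618
Shift from A(h/2): −0.0239537468.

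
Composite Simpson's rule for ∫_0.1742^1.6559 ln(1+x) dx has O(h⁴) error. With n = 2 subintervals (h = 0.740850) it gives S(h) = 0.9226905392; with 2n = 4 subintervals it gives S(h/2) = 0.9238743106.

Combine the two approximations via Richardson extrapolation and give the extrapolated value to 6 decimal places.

r = 4: numerator weight 16, denominator 15.
16 × 0.9238743106 − 0.9226905392 = 13.8592984304
Denominator 16 − 1 = 15.
13.8592984304 ÷ 15 = 0.9239532287
Shift from A(h/2): +0.0000789181.

0.923953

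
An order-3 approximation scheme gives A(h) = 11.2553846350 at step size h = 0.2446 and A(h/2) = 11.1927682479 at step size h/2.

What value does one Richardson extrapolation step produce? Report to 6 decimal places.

With r = 3 the leading error scales as h^3, so the weight is 2^3 = 8.
Weighted: 89.5421459832 − 11.2553846350 = 78.2867613482
(8·11.1927682479 − 11.2553846350)/(8 − 1) = 11.1838230497

11.183823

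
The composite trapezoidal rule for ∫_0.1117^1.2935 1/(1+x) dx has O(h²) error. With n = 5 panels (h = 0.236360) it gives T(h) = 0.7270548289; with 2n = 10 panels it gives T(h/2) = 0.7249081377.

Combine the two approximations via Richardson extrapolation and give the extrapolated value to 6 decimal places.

Error is O(h^2); halving h shrinks it by 2^2 = 4.
2^2·A(h/2) = 2.8996325508; minus A(h) gives 2.1725777219.
R = 2.1725777219/3 = 0.7241925740
Shift from A(h/2): −0.0007155637.

0.724193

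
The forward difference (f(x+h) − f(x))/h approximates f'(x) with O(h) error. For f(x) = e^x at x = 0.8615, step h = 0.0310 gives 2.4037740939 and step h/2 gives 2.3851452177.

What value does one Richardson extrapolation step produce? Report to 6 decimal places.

Method order is 1; weight 2^1 = 2.
2·2.3851452177 − 2.4037740939 = 2.3665163415
Denominator 2 − 1 = 1.
2.3665163415 ÷ 1 = 2.3665163415

2.366516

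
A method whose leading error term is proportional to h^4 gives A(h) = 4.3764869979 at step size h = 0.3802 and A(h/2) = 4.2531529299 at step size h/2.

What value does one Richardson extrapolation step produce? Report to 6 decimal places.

4.244931

r = 4: numerator weight 16, denominator 15.
16·4.2531529299 − 4.3764869979 = 63.6739598805
Extrapolated: 63.6739598805 / 15 = 4.2449306587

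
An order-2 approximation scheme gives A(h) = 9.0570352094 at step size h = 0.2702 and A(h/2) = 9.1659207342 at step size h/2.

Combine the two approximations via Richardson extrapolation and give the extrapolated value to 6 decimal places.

With r = 2 the leading error scales as h^2, so the weight is 2^2 = 4.
Weighted: 36.6636829368 − 9.0570352094 = 27.6066477274
Extrapolated: 27.6066477274 / 3 = 9.2022159091

9.202216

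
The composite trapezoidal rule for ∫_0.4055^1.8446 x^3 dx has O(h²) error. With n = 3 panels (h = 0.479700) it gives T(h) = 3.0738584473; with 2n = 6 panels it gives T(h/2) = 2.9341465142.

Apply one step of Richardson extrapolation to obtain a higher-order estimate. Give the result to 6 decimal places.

2.887576

Method order is 2; weight 2^2 = 4.
4*2.9341465142 = 11.7365860568; subtract 3.0738584473 → 8.6627276095
8.6627276095 ÷ 3 = 2.8875758698
Correction |R − A(h/2)| = 4.657e-02; gap |A(h/2) − A(h)| = 1.397e-01.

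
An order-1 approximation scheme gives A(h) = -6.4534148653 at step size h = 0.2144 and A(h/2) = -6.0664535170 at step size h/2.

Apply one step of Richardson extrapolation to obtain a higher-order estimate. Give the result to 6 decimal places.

Error is O(h^1); halving h shrinks it by 2^1 = 2.
Difference of the inputs: -6.0664535170 − (-6.4534148653) = 0.3869613483
Divide by 2^1 − 1 = 1: 0.3869613483/1 = 0.3869613483
R = -6.0664535170 + 0.3869613483 = -5.6794921687

-5.679492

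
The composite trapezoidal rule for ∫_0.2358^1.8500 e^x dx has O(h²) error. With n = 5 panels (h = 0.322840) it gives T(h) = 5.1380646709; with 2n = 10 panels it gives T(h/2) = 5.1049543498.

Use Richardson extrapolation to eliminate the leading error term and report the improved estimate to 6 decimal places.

r = 2: numerator weight 4, denominator 3.
Top: 4(5.1049543498) − (5.1380646709) = 15.2817527283
Divide by 2^2 − 1 = 3.
So the Richardson estimate is 5.0939175761.

5.093918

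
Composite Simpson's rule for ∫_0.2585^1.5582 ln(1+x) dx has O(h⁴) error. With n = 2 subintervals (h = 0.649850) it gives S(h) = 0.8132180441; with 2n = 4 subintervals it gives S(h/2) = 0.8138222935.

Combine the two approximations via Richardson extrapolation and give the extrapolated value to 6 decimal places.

0.813863

r = 4, so 2^r = 16.
16×0.8138222935 = 13.0211566960; subtract 0.8132180441 → 12.2079386519
R = 12.2079386519/15 = 0.8138625768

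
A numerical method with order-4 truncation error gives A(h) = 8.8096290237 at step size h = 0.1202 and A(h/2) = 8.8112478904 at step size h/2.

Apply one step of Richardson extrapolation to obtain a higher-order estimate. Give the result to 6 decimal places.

r = 4: numerator weight 16, denominator 15.
Numerator 16×A(h/2) − A(h) = 16×8.8112478904 − 8.8096290237 = 132.1703372227
(16×8.8112478904 − 8.8096290237)/(16 − 1) = 8.8113558148

8.811356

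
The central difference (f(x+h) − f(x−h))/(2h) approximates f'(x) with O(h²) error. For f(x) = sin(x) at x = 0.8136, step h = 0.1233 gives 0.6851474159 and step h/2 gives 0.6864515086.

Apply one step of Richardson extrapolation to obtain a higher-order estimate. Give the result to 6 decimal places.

0.686886

r = 2, so 2^r = 4.
4*0.6864515086 = 2.7458060344; subtract 0.6851474159 → 2.0606586185
2.0606586185 ÷ 3 = 0.6868862062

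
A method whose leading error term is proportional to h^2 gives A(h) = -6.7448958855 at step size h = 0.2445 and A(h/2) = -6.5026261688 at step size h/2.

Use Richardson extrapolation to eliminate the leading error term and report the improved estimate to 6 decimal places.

-6.421870

With r = 2 the leading error scales as h^2, so the weight is 2^2 = 4.
Difference of the inputs: -6.5026261688 − (-6.7448958855) = 0.2422697167
Correction (A(h/2) − A(h))/(4 − 1) = 0.2422697167/3 = 0.0807565722
R = A(h/2) + (A(h/2) − A(h))/3 = -6.5026261688 + 0.0807565722 = -6.4218695966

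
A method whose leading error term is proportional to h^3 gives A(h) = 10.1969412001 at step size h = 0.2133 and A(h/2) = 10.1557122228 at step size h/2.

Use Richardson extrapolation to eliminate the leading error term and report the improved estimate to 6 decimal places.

With r = 3 the leading error scales as h^3, so the weight is 2^3 = 8.
8·10.1557122228 = 81.2456977824; 81.2456977824 − 10.1969412001 = 71.0487565823
Denominator 8 − 1 = 7.
Result: 10.1498223689
Correction |R − A(h/2)| = 5.890e-03; gap |A(h/2) − A(h)| = 4.123e-02.

10.149822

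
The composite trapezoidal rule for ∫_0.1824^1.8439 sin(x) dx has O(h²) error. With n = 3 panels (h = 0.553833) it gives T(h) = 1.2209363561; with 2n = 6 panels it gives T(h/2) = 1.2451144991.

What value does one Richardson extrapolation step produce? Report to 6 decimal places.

1.253174

r = 2, so 2^r = 4.
4 × 1.2451144991 − 1.2209363561 = 3.7595216403
3.7595216403 ÷ 3 = 1.2531738801
Gap between inputs: 2.418e-02; correction applied: +0.0080593810.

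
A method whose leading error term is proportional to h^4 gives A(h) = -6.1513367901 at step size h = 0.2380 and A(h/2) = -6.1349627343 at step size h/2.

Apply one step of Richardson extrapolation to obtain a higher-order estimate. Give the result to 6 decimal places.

-6.133871

Method order is 4; weight 2^4 = 16.
Weighted: (-98.1594037488) − (-6.1513367901) = -92.0080669587
(16 × (-6.1349627343) − (-6.1513367901))/(16 − 1) = -6.1338711306
Correction |R − A(h/2)| = 1.092e-03; gap |A(h/2) − A(h)| = 1.637e-02.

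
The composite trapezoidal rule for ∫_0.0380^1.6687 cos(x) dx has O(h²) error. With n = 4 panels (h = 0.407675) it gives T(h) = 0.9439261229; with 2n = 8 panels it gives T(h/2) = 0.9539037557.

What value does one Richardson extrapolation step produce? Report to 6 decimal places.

0.957230

The method has order 2: 2^2 = 4.
4×0.9539037557 = 3.8156150228; subtract 0.9439261229 → 2.8716888999
Extrapolated: 2.8716888999 / 3 = 0.9572296333
Correction |R − A(h/2)| = 3.326e-03; gap |A(h/2) − A(h)| = 9.978e-03.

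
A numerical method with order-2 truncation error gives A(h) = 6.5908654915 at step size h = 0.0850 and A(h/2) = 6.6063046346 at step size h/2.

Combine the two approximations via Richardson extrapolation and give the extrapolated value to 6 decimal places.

Order 2 gives 2^r = 4 and 2^r − 1 = 3.
4×6.6063046346 = 26.4252185384; 26.4252185384 − 6.5908654915 = 19.8343530469
Divide by 2^2 − 1 = 3.
Extrapolated: 19.8343530469 / 3 = 6.6114510156

6.611451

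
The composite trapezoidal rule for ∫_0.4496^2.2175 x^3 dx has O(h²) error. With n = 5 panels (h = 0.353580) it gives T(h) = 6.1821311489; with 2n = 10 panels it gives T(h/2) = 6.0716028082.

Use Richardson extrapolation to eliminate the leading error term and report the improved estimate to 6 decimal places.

Error is O(h^2); halving h shrinks it by 2^2 = 4.
4×6.0716028082 = 24.2864112328; subtract 6.1821311489 → 18.1042800839
Divide by 2^2 − 1 = 3.
R = 18.1042800839/3 = 6.0347600280
Gap between inputs: 1.105e-01; correction applied: −0.0368427802.

6.034760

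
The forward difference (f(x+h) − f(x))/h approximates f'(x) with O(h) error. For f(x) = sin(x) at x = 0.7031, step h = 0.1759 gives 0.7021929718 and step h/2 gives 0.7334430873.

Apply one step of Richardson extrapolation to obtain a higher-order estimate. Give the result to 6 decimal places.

0.764693

With r = 1 the leading error scales as h^1, so the weight is 2^1 = 2.
2·0.7334430873 = 1.4668861746; subtract 0.7021929718 → 0.7646932028
Extrapolated: 0.7646932028 / 1 = 0.7646932028
Shift from A(h/2): +0.0312501155.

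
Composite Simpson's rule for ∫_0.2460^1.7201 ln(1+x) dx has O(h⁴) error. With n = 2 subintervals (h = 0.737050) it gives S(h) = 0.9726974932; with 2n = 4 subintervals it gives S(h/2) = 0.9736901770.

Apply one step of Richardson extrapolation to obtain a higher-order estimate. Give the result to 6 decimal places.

0.973756

With r = 4 the leading error scales as h^4, so the weight is 2^4 = 16.
2^4*A(h/2) = 15.5790428320; minus A(h) gives 14.6063453388.
Divide by 2^4 − 1 = 15.
14.6063453388 ÷ 15 = 0.9737563559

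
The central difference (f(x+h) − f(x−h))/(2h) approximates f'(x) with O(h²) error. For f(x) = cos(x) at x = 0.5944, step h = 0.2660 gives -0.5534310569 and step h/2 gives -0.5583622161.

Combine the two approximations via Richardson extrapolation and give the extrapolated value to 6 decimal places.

r = 2, so 2^r = 4.
Difference of the inputs: -0.5583622161 − (-0.5534310569) = -0.0049311592
Divide by 2^2 − 1 = 3: (-0.0049311592)/3 = -0.0016437197
R = A(h/2) + (A(h/2) − A(h))/3 = -0.5583622161 − 0.0016437197 = -0.5600059358
Shift from A(h/2): −0.0016437197.

-0.560006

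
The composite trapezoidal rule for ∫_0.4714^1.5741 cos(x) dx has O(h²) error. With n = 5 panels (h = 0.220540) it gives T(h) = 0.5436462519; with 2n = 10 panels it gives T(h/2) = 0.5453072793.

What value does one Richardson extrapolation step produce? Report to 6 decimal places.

0.545861

With r = 2 the leading error scales as h^2, so the weight is 2^2 = 4.
2^2*A(h/2) = 2.1812291172; minus A(h) gives 1.6375828653.
Divide by 2^2 − 1 = 3.
Result: 0.5458609551
Gap between inputs: 1.661e-03; correction applied: +0.0005536758.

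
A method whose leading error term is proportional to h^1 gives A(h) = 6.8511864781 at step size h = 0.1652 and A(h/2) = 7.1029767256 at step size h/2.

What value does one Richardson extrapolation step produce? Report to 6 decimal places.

Method order is 1; weight 2^1 = 2.
2×7.1029767256 − 6.8511864781 = 7.3547669731
(2×7.1029767256 − 6.8511864781)/(2 − 1) = 7.3547669731

7.354767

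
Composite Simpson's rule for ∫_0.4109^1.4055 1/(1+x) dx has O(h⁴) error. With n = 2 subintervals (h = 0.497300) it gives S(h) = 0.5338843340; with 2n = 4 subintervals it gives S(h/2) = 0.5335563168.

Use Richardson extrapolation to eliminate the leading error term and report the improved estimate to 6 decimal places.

0.533534

Order 4 gives 2^r = 16 and 2^r − 1 = 15.
Difference of the inputs: 0.5335563168 − 0.5338843340 = -0.0003280172
Divide by 2^4 − 1 = 15: (-0.0003280172)/15 = -0.0000218678
R = A(h/2) + (A(h/2) − A(h))/15 = 0.5335563168 − 0.0000218678 = 0.5335344490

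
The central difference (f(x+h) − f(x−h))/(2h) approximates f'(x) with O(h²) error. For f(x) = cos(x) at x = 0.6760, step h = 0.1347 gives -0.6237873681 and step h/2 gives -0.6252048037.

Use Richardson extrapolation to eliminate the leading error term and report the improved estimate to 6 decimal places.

-0.625677

Leading term ∝ h^2; use weight 4 = 2^2.
Weighted: (-2.5008192148) − (-0.6237873681) = -1.8770318467
(-1.8770318467) ÷ 3 = -0.6256772822
Shift from A(h/2): −0.0004724785.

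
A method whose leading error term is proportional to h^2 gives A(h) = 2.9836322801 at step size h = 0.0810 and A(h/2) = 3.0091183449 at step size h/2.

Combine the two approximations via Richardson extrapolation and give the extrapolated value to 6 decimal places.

With r = 2 the leading error scales as h^2, so the weight is 2^2 = 4.
A(h/2) − A(h) = 3.0091183449 − 2.9836322801 = 0.0254860648
Correction (A(h/2) − A(h))/(4 − 1) = 0.0254860648/3 = 0.0084953549
R = 3.0091183449 + 0.0084953549 = 3.0176136998

3.017614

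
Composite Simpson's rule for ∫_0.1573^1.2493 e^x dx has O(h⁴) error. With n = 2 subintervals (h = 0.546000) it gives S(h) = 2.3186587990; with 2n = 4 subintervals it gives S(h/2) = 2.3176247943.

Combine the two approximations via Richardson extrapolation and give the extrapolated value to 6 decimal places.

2.317556

Order 4 gives 2^r = 16 and 2^r − 1 = 15.
Numerator 16×A(h/2) − A(h) = 16×2.3176247943 − 2.3186587990 = 34.7633379098
Divide by 2^4 − 1 = 15.
34.7633379098 ÷ 15 = 2.3175558607
Gap between inputs: 1.034e-03; correction applied: −0.0000689336.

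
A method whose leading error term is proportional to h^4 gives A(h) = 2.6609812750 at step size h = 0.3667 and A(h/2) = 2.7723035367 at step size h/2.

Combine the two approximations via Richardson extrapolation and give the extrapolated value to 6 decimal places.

r = 4, so 2^r = 16.
Difference of the inputs: 2.7723035367 − 2.6609812750 = 0.1113222617
Correction (A(h/2) − A(h))/(16 − 1) = 0.1113222617/15 = 0.0074214841
R = 2.7723035367 + 0.0074214841 = 2.7797250208

2.779725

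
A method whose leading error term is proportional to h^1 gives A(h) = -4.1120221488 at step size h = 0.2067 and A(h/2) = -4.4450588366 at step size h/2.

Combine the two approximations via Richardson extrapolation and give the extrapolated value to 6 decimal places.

With r = 1 the leading error scales as h^1, so the weight is 2^1 = 2.
2 × (-4.4450588366) − (-4.1120221488) = -4.7780955244
Denominator 2 − 1 = 1.
Extrapolated: (-4.7780955244) / 1 = -4.7780955244
Gap between inputs: 3.330e-01; correction applied: −0.3330366878.

-4.778096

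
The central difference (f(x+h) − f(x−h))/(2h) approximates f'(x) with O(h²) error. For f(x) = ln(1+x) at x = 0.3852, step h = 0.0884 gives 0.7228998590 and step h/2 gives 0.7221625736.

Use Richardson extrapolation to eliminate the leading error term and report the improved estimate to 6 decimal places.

0.721917

r = 2, so 2^r = 4.
Numerator 4×A(h/2) − A(h) = 4×0.7221625736 − 0.7228998590 = 2.1657504354
R = 2.1657504354/3 = 0.7219168118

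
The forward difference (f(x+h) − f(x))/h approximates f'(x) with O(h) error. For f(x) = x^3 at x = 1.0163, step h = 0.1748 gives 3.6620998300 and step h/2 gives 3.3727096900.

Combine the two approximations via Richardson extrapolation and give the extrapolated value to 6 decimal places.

The method has order 1: 2^1 = 2.
2×3.3727096900 = 6.7454193800; subtract 3.6620998300 → 3.0833195500
Divide by 2^1 − 1 = 1.
So the Richardson estimate is 3.0833195500.

3.083320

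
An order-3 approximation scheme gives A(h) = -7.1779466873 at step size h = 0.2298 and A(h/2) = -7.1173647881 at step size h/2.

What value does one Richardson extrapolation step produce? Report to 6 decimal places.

-7.108710

r = 3, so 2^r = 8.
Top: 8(-7.1173647881) − (-7.1779466873) = -49.7609716175
Denominator 8 − 1 = 7.
R = (-49.7609716175)/7 = -7.1087102311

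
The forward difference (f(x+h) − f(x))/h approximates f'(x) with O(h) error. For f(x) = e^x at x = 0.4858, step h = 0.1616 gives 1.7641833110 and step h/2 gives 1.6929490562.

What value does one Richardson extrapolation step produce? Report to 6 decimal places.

r = 1: numerator weight 2, denominator 1.
2 × 1.6929490562 = 3.3858981124; subtract 1.7641833110 → 1.6217148014
(2 × 1.6929490562 − 1.7641833110)/(2 − 1) = 1.6217148014

1.621715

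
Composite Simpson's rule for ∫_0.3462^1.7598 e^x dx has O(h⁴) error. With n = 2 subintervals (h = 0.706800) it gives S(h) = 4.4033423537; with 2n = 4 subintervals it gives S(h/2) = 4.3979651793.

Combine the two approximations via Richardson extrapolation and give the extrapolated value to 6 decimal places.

With r = 4 the leading error scales as h^4, so the weight is 2^4 = 16.
16 × 4.3979651793 = 70.3674428688; subtract 4.4033423537 → 65.9641005151
65.9641005151 ÷ 15 = 4.3976067010

4.397607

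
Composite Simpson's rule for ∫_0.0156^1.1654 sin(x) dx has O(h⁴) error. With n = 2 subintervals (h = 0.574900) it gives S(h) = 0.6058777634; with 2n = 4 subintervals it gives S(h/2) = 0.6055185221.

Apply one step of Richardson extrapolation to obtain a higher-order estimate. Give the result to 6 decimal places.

With r = 4 the leading error scales as h^4, so the weight is 2^4 = 16.
2^4·A(h/2) = 9.6882963536; minus A(h) gives 9.0824185902.
R = 9.0824185902/15 = 0.6054945727
Shift from A(h/2): −0.0000239494.

0.605495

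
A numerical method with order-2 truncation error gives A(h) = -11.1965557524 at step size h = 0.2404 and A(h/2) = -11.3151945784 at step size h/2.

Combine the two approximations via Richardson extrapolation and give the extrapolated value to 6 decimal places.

-11.354741

The method has order 2: 2^2 = 4.
4 × (-11.3151945784) = -45.2607783136; (-45.2607783136) − (-11.1965557524) = -34.0642225612
(-34.0642225612) ÷ 3 = -11.3547408537
Correction |R − A(h/2)| = 3.955e-02; gap |A(h/2) − A(h)| = 1.186e-01.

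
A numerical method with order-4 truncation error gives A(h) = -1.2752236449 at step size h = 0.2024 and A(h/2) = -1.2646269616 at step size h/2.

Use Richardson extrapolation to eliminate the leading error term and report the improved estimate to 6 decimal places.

Order 4 gives 2^r = 16 and 2^r − 1 = 15.
16*(-1.2646269616) = -20.2340313856; subtract (-1.2752236449) → -18.9588077407
Denominator 16 − 1 = 15.
Extrapolated: (-18.9588077407) / 15 = -1.2639205160

-1.263921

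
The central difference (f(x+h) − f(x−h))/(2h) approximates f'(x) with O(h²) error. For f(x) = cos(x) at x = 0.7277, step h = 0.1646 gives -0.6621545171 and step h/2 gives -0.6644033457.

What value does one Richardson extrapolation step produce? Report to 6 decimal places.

-0.665153

r = 2: numerator weight 4, denominator 3.
2^2 × A(h/2) = -2.6576133828; minus A(h) gives -1.9954588657.
(4 × (-0.6644033457) − (-0.6621545171))/(4 − 1) = -0.6651529552
Shift from A(h/2): −0.0007496095.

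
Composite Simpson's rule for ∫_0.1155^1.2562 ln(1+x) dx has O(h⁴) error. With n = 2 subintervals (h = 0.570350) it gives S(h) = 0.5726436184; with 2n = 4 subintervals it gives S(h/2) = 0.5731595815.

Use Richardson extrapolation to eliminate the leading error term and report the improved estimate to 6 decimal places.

0.573194

Leading term ∝ h^4; use weight 16 = 2^4.
Numerator 16 × A(h/2) − A(h) = 16 × 0.5731595815 − 0.5726436184 = 8.5979096856
(16 × 0.5731595815 − 0.5726436184)/(16 − 1) = 0.5731939790
Shift from A(h/2): +0.0000343975.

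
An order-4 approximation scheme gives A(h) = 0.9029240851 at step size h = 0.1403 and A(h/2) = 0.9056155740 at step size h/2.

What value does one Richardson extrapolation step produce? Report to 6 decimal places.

0.905795

The method has order 4: 2^4 = 16.
Weighted: 14.4898491840 − 0.9029240851 = 13.5869250989
R = 13.5869250989/15 = 0.9057950066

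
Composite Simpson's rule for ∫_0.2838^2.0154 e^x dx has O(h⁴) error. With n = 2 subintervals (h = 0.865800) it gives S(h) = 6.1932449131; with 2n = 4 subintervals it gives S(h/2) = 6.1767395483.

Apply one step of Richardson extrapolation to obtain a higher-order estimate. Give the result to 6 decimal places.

6.175639

Leading term ∝ h^4; use weight 16 = 2^4.
Top: 16(6.1767395483) − (6.1932449131) = 92.6345878597
(16·6.1767395483 − 6.1932449131)/(16 − 1) = 6.1756391906
Correction |R − A(h/2)| = 1.100e-03; gap |A(h/2) − A(h)| = 1.651e-02.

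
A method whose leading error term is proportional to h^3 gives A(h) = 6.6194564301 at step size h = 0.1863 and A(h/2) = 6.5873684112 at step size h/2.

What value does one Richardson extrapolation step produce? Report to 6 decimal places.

With r = 3 the leading error scales as h^3, so the weight is 2^3 = 8.
Numerator 8·A(h/2) − A(h) = 8·6.5873684112 − 6.6194564301 = 46.0794908595
Denominator 8 − 1 = 7.
R = 46.0794908595/7 = 6.5827844085
Gap between inputs: 3.209e-02; correction applied: −0.0045840027.

6.582784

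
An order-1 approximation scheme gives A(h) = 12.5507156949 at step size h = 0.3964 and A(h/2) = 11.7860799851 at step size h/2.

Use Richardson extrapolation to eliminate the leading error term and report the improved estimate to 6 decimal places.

11.021444

Method order is 1; weight 2^1 = 2.
2×11.7860799851 − 12.5507156949 = 11.0214442753
Extrapolated: 11.0214442753 / 1 = 11.0214442753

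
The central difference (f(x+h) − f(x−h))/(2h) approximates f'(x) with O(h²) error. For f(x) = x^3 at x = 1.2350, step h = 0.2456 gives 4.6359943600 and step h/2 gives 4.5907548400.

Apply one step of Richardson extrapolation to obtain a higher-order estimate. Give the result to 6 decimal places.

4.575675

Error is O(h^2); halving h shrinks it by 2^2 = 4.
4·4.5907548400 − 4.6359943600 = 13.7270250000
Denominator 4 − 1 = 3.
13.7270250000 ÷ 3 = 4.5756750000
Shift from A(h/2): −0.0150798400.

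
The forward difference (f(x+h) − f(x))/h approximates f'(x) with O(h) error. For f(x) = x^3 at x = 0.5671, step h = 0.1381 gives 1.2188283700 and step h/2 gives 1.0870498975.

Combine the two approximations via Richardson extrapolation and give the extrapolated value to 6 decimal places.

0.955271

r = 1, so 2^r = 2.
Difference of the inputs: 1.0870498975 − 1.2188283700 = -0.1317784725
Correction (A(h/2) − A(h))/(2 − 1) = (-0.1317784725)/1 = -0.1317784725
R = 1.0870498975 − 0.1317784725 = 0.9552714250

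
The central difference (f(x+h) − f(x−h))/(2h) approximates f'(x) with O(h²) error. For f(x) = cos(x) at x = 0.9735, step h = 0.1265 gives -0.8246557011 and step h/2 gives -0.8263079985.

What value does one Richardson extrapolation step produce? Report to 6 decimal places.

-0.826859

r = 2: numerator weight 4, denominator 3.
A(h/2) − A(h) = -0.8263079985 − (-0.8246557011) = -0.0016522974
Divide by 2^2 − 1 = 3: (-0.0016522974)/3 = -0.0005507658
R = -0.8263079985 − 0.0005507658 = -0.8268587643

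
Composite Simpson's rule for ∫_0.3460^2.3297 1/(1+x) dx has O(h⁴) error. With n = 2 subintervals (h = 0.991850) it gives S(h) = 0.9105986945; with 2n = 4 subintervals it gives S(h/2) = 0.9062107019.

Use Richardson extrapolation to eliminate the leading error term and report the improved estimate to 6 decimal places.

0.905918

r = 4, so 2^r = 16.
2^4×A(h/2) = 14.4993712304; minus A(h) gives 13.5887725359.
13.5887725359 ÷ 15 = 0.9059181691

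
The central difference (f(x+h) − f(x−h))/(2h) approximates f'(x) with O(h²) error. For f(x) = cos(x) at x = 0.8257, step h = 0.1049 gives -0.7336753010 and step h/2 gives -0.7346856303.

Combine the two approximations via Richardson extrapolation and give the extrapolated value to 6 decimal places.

-0.735022

The method has order 2: 2^2 = 4.
2^2*A(h/2) = -2.9387425212; minus A(h) gives -2.2050672202.
R = (-2.2050672202)/3 = -0.7350224067
Correction |R − A(h/2)| = 3.368e-04; gap |A(h/2) − A(h)| = 1.010e-03.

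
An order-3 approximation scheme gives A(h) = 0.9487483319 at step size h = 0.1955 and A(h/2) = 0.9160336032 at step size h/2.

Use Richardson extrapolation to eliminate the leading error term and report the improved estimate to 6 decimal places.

0.911360

Order 3 gives 2^r = 8 and 2^r − 1 = 7.
Numerator 8·A(h/2) − A(h) = 8·0.9160336032 − 0.9487483319 = 6.3795204937
Extrapolated: 6.3795204937 / 7 = 0.9113600705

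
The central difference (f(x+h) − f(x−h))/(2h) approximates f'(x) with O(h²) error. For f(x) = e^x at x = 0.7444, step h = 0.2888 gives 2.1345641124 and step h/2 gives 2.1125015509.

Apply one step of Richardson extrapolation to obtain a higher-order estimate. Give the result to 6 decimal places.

The method has order 2: 2^2 = 4.
Difference of the inputs: 2.1125015509 − 2.1345641124 = -0.0220625615
Divide by 2^2 − 1 = 3: (-0.0220625615)/3 = -0.0073541872
R = A(h/2) + (A(h/2) − A(h))/3 = 2.1125015509 − 0.0073541872 = 2.1051473637
Correction |R − A(h/2)| = 7.354e-03; gap |A(h/2) − A(h)| = 2.206e-02.

2.105147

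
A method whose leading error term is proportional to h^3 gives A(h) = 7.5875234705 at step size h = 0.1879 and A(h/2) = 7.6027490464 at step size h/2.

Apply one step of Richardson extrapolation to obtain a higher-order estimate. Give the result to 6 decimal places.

7.604924

Error is O(h^3); halving h shrinks it by 2^3 = 8.
8·7.6027490464 = 60.8219923712; 60.8219923712 − 7.5875234705 = 53.2344689007
(8·7.6027490464 − 7.5875234705)/(8 − 1) = 7.6049241287
Shift from A(h/2): +0.0021750823.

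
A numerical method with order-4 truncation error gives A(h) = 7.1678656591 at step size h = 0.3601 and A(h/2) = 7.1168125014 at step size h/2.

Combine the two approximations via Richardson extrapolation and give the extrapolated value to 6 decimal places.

7.113409

The method has order 4: 2^4 = 16.
Numerator 16·A(h/2) − A(h) = 16·7.1168125014 − 7.1678656591 = 106.7011343633
R = 106.7011343633/15 = 7.1134089576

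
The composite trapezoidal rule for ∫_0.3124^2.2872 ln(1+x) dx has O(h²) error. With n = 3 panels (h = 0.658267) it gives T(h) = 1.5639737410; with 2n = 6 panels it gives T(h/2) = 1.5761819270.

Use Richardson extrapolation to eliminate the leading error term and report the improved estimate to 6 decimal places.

With r = 2 the leading error scales as h^2, so the weight is 2^2 = 4.
Weighted: 6.3047277080 − 1.5639737410 = 4.7407539670
Denominator 4 − 1 = 3.
R = 4.7407539670/3 = 1.5802513223

1.580251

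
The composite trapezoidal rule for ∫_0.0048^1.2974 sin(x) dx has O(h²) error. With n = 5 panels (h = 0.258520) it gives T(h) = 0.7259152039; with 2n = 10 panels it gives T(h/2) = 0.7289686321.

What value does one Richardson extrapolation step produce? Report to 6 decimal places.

With r = 2 the leading error scales as h^2, so the weight is 2^2 = 4.
Numerator 4·A(h/2) − A(h) = 4·0.7289686321 − 0.7259152039 = 2.1899593245
Extrapolated: 2.1899593245 / 3 = 0.7299864415

0.729986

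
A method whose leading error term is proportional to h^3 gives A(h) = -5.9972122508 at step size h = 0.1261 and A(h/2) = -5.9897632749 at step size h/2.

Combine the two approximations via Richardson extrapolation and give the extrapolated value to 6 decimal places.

Error is O(h^3); halving h shrinks it by 2^3 = 8.
Numerator 8 × A(h/2) − A(h) = 8 × (-5.9897632749) − (-5.9972122508) = -41.9208939484
(-41.9208939484) ÷ 7 = -5.9886991355
Correction |R − A(h/2)| = 1.064e-03; gap |A(h/2) − A(h)| = 7.449e-03.

-5.988699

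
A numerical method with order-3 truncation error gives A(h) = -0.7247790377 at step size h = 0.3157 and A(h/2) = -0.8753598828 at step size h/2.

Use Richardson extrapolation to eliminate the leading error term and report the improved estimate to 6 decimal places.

The method has order 3: 2^3 = 8.
Numerator 8×A(h/2) − A(h) = 8×(-0.8753598828) − (-0.7247790377) = -6.2781000247
(8×(-0.8753598828) − (-0.7247790377))/(8 − 1) = -0.8968714321

-0.896871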